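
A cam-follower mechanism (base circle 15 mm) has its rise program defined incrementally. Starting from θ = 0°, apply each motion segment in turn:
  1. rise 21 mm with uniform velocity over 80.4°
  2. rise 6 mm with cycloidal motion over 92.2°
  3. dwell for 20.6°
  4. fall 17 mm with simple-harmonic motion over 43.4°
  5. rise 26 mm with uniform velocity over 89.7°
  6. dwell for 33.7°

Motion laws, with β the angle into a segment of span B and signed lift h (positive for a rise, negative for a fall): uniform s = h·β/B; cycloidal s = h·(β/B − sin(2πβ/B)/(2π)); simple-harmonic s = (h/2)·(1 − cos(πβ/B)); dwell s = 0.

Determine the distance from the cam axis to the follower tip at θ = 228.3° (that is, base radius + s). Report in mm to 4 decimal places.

seg 1 [0°–80.4°] uniform, h=21: full span → s += 21 → s = 21.0000
seg 2 [80.4°–172.6°] cycloidal, h=6: full span → s += 6 → s = 27.0000
seg 3 [172.6°–193.2°] dwell: s stays 27.0000
seg 4 [193.2°–236.6°] simple-harmonic, h=-17: θ=228.3° here. β=35.1, B=43.4. -17/2·(1 − cos(π·0.8088)) = -15.5115 → s = 11.4885
radial distance = base radius + s = 15 + 11.4885 = 26.4885

26.4885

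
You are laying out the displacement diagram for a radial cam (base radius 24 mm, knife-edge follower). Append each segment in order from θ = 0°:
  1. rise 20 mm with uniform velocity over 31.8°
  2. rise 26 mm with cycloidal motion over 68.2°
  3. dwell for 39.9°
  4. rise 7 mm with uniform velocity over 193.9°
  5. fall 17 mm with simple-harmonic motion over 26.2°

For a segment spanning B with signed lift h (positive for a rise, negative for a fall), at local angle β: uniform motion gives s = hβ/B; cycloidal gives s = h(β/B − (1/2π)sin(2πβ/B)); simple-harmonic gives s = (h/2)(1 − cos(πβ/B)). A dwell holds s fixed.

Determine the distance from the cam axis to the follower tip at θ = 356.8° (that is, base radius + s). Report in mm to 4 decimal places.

seg 1 [0°–31.8°] uniform, h=20: full span → s += 20 → s = 20.0000
seg 2 [31.8°–100°] cycloidal, h=26: full span → s += 26 → s = 46.0000
seg 3 [100°–139.9°] dwell: s stays 46.0000
seg 4 [139.9°–333.8°] uniform, h=7: full span → s += 7 → s = 53.0000
seg 5 [333.8°–360°] simple-harmonic, h=-17: θ=356.8° here. β=23, B=26.2. -17/2·(1 − cos(π·0.8779)) = -16.3819 → s = 36.6181
radial distance = base radius + s = 24 + 36.6181 = 60.6181

60.6181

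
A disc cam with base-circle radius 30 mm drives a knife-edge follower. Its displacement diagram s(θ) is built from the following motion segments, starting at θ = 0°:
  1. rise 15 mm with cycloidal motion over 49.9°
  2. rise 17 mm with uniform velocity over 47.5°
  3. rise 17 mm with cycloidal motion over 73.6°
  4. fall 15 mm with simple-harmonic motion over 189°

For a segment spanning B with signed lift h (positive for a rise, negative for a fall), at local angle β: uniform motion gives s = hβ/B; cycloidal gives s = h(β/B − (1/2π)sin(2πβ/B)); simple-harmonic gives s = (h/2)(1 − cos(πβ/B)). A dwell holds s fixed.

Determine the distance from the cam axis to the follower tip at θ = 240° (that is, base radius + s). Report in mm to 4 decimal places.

seg 1 [0°–49.9°] cycloidal, h=15: full span → s += 15 → s = 15.0000
seg 2 [49.9°–97.4°] uniform, h=17: full span → s += 17 → s = 32.0000
seg 3 [97.4°–171°] cycloidal, h=17: full span → s += 17 → s = 49.0000
seg 4 [171°–360°] simple-harmonic, h=-15: θ=240° here. β=69, B=189. -15/2·(1 − cos(π·0.3651)) = -4.4153 → s = 44.5847
radial distance = base radius + s = 30 + 44.5847 = 74.5847

74.5847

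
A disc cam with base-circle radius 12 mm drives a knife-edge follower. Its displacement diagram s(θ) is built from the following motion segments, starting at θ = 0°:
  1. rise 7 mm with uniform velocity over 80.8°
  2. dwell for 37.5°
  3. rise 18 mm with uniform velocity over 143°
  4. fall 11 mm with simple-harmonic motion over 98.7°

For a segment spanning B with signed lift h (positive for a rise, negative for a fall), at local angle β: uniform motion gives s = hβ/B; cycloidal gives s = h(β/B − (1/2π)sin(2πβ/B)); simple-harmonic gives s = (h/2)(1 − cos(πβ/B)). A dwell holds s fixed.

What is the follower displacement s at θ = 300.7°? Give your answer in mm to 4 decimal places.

seg 1 [0°–80.8°] uniform, h=7: full span → s += 7 → s = 7.0000
seg 2 [80.8°–118.3°] dwell: s stays 7.0000
seg 3 [118.3°–261.3°] uniform, h=18: full span → s += 18 → s = 25.0000
seg 4 [261.3°–360°] simple-harmonic, h=-11: θ=300.7° here. β=39.4, B=98.7. -11/2·(1 − cos(π·0.3992)) = -3.7871 → s = 21.2129

21.2129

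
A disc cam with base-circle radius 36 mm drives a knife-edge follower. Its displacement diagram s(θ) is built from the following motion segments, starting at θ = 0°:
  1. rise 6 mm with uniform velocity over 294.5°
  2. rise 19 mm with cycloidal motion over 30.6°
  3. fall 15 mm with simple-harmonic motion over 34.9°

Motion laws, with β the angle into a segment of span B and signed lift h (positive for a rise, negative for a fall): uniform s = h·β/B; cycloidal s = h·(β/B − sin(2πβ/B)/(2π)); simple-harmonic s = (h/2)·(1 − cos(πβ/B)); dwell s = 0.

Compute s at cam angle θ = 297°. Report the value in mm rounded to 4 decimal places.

seg 1 [0°–294.5°] uniform, h=6: full span → s += 6 → s = 6.0000
seg 2 [294.5°–325.1°] cycloidal, h=19: θ=297° here. β=2.5, B=30.6. 19·(0.0817 − sin(2π·0.0817)/(2π)) = 0.0673 → s = 6.0673

6.0673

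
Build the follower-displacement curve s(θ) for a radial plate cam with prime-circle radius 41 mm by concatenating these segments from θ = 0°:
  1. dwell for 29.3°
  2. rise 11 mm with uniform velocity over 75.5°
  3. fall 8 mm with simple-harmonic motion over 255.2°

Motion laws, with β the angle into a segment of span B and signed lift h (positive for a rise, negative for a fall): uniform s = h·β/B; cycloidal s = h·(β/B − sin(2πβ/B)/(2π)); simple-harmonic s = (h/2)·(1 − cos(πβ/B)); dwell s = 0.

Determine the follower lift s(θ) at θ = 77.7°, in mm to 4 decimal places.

seg 1 [0°–29.3°] dwell: s stays 0.0000
seg 2 [29.3°–104.8°] uniform, h=11: θ=77.7° here. β=48.4, B=75.5. 11·48.4/75.5 = 7.0517 → s = 7.0517

7.0517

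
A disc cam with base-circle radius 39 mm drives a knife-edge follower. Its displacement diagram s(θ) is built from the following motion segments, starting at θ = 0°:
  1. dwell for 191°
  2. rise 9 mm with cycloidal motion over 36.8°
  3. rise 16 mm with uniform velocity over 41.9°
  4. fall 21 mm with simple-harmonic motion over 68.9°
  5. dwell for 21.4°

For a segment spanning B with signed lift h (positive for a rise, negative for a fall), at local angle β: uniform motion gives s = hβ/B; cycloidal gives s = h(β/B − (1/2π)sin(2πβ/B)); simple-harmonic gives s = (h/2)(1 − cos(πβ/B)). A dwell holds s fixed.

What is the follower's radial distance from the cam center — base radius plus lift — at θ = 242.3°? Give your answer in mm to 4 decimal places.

seg 1 [0°–191°] dwell: s stays 0.0000
seg 2 [191°–227.8°] cycloidal, h=9: full span → s += 9 → s = 9.0000
seg 3 [227.8°–269.7°] uniform, h=16: θ=242.3° here. β=14.5, B=41.9. 16·14.5/41.9 = 5.5370 → s = 14.5370
radial distance = base radius + s = 39 + 14.5370 = 53.5370

53.5370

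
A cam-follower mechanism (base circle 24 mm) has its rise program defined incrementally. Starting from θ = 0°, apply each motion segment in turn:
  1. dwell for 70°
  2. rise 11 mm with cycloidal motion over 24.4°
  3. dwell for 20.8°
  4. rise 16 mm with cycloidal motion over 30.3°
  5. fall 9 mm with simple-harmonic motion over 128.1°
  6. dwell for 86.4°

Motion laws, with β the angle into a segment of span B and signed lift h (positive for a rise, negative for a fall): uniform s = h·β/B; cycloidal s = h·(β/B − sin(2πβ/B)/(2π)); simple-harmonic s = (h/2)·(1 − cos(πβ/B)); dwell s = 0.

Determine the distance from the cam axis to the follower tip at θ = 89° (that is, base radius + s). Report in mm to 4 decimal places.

seg 1 [0°–70°] dwell: s stays 0.0000
seg 2 [70°–94.4°] cycloidal, h=11: θ=89° here. β=19, B=24.4. 11·(0.7787 − sin(2π·0.7787)/(2π)) = 10.2879 → s = 10.2879
radial distance = base radius + s = 24 + 10.2879 = 34.2879

34.2879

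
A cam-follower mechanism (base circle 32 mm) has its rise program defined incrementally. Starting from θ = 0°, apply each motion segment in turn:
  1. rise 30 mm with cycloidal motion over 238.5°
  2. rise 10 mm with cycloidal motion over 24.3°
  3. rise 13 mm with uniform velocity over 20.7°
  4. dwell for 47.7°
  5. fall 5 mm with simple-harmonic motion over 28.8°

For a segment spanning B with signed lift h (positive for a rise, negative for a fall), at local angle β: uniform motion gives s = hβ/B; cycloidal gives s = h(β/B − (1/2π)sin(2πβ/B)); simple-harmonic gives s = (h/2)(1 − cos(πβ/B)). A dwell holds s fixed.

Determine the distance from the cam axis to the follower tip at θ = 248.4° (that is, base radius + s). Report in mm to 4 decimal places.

seg 1 [0°–238.5°] cycloidal, h=30: full span → s += 30 → s = 30.0000
seg 2 [238.5°–262.8°] cycloidal, h=10: θ=248.4° here. β=9.9, B=24.3. 10·(0.4074 − sin(2π·0.4074)/(2π)) = 3.1995 → s = 33.1995
radial distance = base radius + s = 32 + 33.1995 = 65.1995

65.1995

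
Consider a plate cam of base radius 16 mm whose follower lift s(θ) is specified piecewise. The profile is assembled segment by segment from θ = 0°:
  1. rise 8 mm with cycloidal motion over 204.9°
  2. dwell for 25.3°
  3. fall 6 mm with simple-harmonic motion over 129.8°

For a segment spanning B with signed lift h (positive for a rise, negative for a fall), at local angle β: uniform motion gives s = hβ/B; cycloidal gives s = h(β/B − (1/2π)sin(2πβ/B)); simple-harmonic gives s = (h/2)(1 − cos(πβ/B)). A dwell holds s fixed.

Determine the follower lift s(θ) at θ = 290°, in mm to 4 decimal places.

seg 1 [0°–204.9°] cycloidal, h=8: full span → s += 8 → s = 8.0000
seg 2 [204.9°–230.2°] dwell: s stays 8.0000
seg 3 [230.2°–360°] simple-harmonic, h=-6: θ=290° here. β=59.8, B=129.8. -6/2·(1 − cos(π·0.4607)) = -2.6306 → s = 5.3694

5.3694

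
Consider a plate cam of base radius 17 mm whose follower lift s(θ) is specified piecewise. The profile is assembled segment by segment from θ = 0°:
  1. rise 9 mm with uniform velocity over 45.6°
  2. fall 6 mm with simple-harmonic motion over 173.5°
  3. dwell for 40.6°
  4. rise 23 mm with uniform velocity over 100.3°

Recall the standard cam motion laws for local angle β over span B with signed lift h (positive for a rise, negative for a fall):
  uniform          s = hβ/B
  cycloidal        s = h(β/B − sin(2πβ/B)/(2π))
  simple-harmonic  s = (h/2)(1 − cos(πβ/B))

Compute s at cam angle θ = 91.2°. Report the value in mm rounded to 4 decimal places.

seg 1 [0°–45.6°] uniform, h=9: full span → s += 9 → s = 9.0000
seg 2 [45.6°–219.1°] simple-harmonic, h=-6: θ=91.2° here. β=45.6, B=173.5. -6/2·(1 − cos(π·0.2628)) = -0.9658 → s = 8.0342

8.0342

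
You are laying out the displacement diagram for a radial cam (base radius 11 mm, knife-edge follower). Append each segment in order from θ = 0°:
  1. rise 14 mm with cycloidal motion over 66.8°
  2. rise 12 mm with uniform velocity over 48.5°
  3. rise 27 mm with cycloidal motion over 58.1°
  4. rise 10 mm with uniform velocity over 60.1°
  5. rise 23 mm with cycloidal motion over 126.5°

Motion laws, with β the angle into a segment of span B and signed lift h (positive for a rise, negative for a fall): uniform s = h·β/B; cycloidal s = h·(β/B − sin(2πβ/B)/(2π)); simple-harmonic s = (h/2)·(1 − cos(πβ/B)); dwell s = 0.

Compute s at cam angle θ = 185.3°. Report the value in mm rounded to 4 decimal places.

seg 1 [0°–66.8°] cycloidal, h=14: full span → s += 14 → s = 14.0000
seg 2 [66.8°–115.3°] uniform, h=12: full span → s += 12 → s = 26.0000
seg 3 [115.3°–173.4°] cycloidal, h=27: full span → s += 27 → s = 53.0000
seg 4 [173.4°–233.5°] uniform, h=10: θ=185.3° here. β=11.9, B=60.1. 10·11.9/60.1 = 1.9800 → s = 54.9800

54.9800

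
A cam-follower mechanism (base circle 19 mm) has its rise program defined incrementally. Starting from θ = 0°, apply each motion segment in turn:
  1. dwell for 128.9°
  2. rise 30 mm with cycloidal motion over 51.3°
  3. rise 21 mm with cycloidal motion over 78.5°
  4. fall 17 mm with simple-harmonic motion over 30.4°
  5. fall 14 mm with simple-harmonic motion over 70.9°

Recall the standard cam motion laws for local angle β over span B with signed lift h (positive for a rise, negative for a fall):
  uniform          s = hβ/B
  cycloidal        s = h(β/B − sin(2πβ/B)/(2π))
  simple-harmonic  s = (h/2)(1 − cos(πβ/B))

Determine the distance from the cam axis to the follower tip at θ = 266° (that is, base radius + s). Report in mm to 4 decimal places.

seg 1 [0°–128.9°] dwell: s stays 0.0000
seg 2 [128.9°–180.2°] cycloidal, h=30: full span → s += 30 → s = 30.0000
seg 3 [180.2°–258.7°] cycloidal, h=21: full span → s += 21 → s = 51.0000
seg 4 [258.7°–289.1°] simple-harmonic, h=-17: θ=266° here. β=7.3, B=30.4. -17/2·(1 − cos(π·0.2401)) = -2.3062 → s = 48.6938
radial distance = base radius + s = 19 + 48.6938 = 67.6938

67.6938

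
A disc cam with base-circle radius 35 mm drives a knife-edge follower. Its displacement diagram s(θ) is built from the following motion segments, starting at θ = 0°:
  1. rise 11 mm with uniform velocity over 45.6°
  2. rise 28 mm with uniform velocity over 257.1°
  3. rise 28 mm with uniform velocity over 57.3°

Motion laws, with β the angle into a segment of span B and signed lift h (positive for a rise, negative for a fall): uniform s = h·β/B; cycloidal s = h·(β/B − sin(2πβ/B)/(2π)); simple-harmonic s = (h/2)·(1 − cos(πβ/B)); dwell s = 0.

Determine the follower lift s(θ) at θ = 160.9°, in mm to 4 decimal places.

seg 1 [0°–45.6°] uniform, h=11: full span → s += 11 → s = 11.0000
seg 2 [45.6°–302.7°] uniform, h=28: θ=160.9° here. β=115.3, B=257.1. 28·115.3/257.1 = 12.5570 → s = 23.5570

23.5570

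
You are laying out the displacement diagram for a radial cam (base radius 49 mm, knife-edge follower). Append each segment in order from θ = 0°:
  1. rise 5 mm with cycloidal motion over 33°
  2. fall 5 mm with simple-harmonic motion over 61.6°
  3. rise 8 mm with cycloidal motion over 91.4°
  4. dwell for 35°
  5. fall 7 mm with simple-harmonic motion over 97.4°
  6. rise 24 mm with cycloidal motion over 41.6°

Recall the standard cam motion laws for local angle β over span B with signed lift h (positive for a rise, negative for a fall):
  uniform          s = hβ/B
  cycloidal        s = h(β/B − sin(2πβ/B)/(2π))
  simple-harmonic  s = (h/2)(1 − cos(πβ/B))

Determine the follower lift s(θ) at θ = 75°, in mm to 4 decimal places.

seg 1 [0°–33°] cycloidal, h=5: full span → s += 5 → s = 5.0000
seg 2 [33°–94.6°] simple-harmonic, h=-5: θ=75° here. β=42, B=61.6. -5/2·(1 − cos(π·0.6818)) = -3.8516 → s = 1.1484

1.1484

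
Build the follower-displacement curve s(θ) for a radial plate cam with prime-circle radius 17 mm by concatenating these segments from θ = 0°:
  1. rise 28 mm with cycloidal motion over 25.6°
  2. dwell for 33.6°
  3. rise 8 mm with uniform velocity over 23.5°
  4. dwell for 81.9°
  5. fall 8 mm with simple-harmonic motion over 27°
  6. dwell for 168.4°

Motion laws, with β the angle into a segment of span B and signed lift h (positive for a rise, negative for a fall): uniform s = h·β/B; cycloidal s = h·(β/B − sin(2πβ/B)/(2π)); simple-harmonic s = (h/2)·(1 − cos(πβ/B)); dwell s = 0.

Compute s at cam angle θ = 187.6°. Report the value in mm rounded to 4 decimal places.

seg 1 [0°–25.6°] cycloidal, h=28: full span → s += 28 → s = 28.0000
seg 2 [25.6°–59.2°] dwell: s stays 28.0000
seg 3 [59.2°–82.7°] uniform, h=8: full span → s += 8 → s = 36.0000
seg 4 [82.7°–164.6°] dwell: s stays 36.0000
seg 5 [164.6°–191.6°] simple-harmonic, h=-8: θ=187.6° here. β=23, B=27. -8/2·(1 − cos(π·0.8519)) = -7.5745 → s = 28.4255

28.4255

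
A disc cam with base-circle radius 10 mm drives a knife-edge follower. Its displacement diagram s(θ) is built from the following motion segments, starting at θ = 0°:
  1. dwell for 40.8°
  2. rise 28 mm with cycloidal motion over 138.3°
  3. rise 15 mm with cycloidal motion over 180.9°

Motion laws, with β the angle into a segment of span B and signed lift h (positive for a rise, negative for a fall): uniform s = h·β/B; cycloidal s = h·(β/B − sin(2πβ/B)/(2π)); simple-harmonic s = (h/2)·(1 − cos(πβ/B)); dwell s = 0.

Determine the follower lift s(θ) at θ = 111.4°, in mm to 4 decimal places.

seg 1 [0°–40.8°] dwell: s stays 0.0000
seg 2 [40.8°–179.1°] cycloidal, h=28: θ=111.4° here. β=70.6, B=138.3. 28·(0.5105 − sin(2π·0.5105)/(2π)) = 14.5869 → s = 14.5869

14.5869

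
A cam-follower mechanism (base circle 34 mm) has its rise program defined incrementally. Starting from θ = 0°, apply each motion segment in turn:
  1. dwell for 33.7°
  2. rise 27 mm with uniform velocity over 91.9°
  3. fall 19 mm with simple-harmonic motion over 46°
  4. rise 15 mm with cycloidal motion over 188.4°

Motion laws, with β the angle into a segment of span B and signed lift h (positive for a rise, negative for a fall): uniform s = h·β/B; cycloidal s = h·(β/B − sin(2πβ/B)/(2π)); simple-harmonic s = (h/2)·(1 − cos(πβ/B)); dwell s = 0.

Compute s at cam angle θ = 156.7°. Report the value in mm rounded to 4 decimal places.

seg 1 [0°–33.7°] dwell: s stays 0.0000
seg 2 [33.7°–125.6°] uniform, h=27: full span → s += 27 → s = 27.0000
seg 3 [125.6°–171.6°] simple-harmonic, h=-19: θ=156.7° here. β=31.1, B=46. -19/2·(1 − cos(π·0.6761)) = -14.4914 → s = 12.5086

12.5086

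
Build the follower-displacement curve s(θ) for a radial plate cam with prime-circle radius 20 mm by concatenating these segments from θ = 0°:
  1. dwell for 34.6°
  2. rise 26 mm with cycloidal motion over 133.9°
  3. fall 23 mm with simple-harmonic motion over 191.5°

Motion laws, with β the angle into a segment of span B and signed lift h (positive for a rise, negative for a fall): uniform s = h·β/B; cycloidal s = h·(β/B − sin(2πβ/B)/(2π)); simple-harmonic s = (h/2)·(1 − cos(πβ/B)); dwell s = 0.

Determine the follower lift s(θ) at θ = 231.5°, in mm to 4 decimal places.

seg 1 [0°–34.6°] dwell: s stays 0.0000
seg 2 [34.6°–168.5°] cycloidal, h=26: full span → s += 26 → s = 26.0000
seg 3 [168.5°–360°] simple-harmonic, h=-23: θ=231.5° here. β=63, B=191.5. -23/2·(1 − cos(π·0.3290)) = -5.6144 → s = 20.3856

20.3856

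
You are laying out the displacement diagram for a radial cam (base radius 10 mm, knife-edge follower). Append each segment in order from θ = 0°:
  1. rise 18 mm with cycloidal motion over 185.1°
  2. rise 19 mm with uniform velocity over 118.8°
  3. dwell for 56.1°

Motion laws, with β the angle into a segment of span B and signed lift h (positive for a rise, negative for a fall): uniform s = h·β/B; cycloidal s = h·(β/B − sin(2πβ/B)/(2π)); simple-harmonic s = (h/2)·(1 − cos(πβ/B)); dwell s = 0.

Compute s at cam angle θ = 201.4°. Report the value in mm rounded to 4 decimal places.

seg 1 [0°–185.1°] cycloidal, h=18: full span → s += 18 → s = 18.0000
seg 2 [185.1°–303.9°] uniform, h=19: θ=201.4° here. β=16.3, B=118.8. 19·16.3/118.8 = 2.6069 → s = 20.6069

20.6069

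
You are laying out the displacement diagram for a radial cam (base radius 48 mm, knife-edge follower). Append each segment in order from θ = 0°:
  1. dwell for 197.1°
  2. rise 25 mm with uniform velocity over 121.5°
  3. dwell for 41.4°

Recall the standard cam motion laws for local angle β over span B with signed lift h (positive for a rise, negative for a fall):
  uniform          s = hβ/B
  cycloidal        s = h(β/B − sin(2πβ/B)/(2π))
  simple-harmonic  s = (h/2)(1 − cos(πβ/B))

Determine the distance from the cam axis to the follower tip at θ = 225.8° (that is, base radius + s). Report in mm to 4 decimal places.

seg 1 [0°–197.1°] dwell: s stays 0.0000
seg 2 [197.1°–318.6°] uniform, h=25: θ=225.8° here. β=28.7, B=121.5. 25·28.7/121.5 = 5.9053 → s = 5.9053
radial distance = base radius + s = 48 + 5.9053 = 53.9053

53.9053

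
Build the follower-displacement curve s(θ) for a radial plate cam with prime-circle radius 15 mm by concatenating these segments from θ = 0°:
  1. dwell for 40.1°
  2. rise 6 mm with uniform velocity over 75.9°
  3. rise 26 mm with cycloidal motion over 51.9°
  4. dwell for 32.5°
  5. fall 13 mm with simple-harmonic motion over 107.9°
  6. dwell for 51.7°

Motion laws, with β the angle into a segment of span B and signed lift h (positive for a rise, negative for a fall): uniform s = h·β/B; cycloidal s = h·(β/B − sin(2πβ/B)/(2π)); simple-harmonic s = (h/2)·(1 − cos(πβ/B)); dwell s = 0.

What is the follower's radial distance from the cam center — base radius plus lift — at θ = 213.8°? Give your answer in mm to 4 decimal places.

seg 1 [0°–40.1°] dwell: s stays 0.0000
seg 2 [40.1°–116°] uniform, h=6: full span → s += 6 → s = 6.0000
seg 3 [116°–167.9°] cycloidal, h=26: full span → s += 26 → s = 32.0000
seg 4 [167.9°–200.4°] dwell: s stays 32.0000
seg 5 [200.4°–308.3°] simple-harmonic, h=-13: θ=213.8° here. β=13.4, B=107.9. -13/2·(1 − cos(π·0.1242)) = -0.4885 → s = 31.5115
radial distance = base radius + s = 15 + 31.5115 = 46.5115

46.5115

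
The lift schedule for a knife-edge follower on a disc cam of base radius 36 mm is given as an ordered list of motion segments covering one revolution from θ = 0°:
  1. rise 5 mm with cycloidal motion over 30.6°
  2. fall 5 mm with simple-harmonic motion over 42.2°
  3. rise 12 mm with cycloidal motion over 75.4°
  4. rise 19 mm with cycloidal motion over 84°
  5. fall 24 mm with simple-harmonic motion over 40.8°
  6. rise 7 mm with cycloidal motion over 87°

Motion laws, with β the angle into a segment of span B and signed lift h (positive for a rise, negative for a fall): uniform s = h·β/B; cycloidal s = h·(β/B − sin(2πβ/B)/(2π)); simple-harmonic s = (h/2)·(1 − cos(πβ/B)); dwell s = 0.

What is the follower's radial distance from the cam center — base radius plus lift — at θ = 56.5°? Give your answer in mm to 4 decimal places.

seg 1 [0°–30.6°] cycloidal, h=5: full span → s += 5 → s = 5.0000
seg 2 [30.6°–72.8°] simple-harmonic, h=-5: θ=56.5° here. β=25.9, B=42.2. -5/2·(1 − cos(π·0.6137)) = -3.3745 → s = 1.6255
radial distance = base radius + s = 36 + 1.6255 = 37.6255

37.6255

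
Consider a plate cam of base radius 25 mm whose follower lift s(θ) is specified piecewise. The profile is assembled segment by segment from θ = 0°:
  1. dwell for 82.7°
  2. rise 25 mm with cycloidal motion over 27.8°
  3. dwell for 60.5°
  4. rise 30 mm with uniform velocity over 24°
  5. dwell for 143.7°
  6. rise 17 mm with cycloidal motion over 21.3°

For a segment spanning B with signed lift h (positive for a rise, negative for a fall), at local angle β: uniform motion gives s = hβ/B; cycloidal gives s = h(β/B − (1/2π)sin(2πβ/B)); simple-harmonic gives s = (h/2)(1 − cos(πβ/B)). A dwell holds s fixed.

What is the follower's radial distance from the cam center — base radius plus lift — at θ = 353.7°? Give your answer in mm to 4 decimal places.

seg 1 [0°–82.7°] dwell: s stays 0.0000
seg 2 [82.7°–110.5°] cycloidal, h=25: full span → s += 25 → s = 25.0000
seg 3 [110.5°–171°] dwell: s stays 25.0000
seg 4 [171°–195°] uniform, h=30: full span → s += 30 → s = 55.0000
seg 5 [195°–338.7°] dwell: s stays 55.0000
seg 6 [338.7°–360°] cycloidal, h=17: θ=353.7° here. β=15, B=21.3. 17·(0.7042 − sin(2π·0.7042)/(2π)) = 14.5663 → s = 69.5663
radial distance = base radius + s = 25 + 69.5663 = 94.5663

94.5663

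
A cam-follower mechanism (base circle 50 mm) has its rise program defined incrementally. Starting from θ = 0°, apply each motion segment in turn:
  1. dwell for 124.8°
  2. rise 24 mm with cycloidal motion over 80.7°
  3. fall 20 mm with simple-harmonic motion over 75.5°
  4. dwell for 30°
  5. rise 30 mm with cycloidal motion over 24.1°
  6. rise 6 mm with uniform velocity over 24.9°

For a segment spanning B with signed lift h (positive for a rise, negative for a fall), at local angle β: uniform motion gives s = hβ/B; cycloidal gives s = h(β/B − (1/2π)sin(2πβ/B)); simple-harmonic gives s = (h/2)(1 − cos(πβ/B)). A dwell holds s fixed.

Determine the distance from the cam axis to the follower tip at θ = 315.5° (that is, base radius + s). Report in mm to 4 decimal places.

seg 1 [0°–124.8°] dwell: s stays 0.0000
seg 2 [124.8°–205.5°] cycloidal, h=24: full span → s += 24 → s = 24.0000
seg 3 [205.5°–281°] simple-harmonic, h=-20: full span → s += -20 → s = 4.0000
seg 4 [281°–311°] dwell: s stays 4.0000
seg 5 [311°–335.1°] cycloidal, h=30: θ=315.5° here. β=4.5, B=24.1. 30·(0.1867 − sin(2π·0.1867)/(2π)) = 1.1994 → s = 5.1994
radial distance = base radius + s = 50 + 5.1994 = 55.1994

55.1994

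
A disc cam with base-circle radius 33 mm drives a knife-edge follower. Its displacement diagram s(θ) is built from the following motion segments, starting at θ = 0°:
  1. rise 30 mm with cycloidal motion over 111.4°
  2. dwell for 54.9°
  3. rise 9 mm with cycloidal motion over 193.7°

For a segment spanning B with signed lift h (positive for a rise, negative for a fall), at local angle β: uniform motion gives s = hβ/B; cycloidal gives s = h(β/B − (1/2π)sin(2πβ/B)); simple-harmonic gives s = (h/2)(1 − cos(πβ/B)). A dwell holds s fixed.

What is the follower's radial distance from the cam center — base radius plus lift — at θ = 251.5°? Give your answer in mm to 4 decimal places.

seg 1 [0°–111.4°] cycloidal, h=30: full span → s += 30 → s = 30.0000
seg 2 [111.4°–166.3°] dwell: s stays 30.0000
seg 3 [166.3°–360°] cycloidal, h=9: θ=251.5° here. β=85.2, B=193.7. 9·(0.4399 − sin(2π·0.4399)/(2π)) = 3.4302 → s = 33.4302
radial distance = base radius + s = 33 + 33.4302 = 66.4302

66.4302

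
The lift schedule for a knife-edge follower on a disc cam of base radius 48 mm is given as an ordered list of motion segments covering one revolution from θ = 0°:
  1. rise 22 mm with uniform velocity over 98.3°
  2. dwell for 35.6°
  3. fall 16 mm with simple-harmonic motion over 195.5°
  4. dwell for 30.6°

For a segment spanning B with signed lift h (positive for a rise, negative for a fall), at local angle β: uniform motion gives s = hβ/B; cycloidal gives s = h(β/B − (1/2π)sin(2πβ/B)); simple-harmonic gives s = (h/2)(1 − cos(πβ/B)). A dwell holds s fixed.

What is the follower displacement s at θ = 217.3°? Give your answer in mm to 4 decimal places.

seg 1 [0°–98.3°] uniform, h=22: full span → s += 22 → s = 22.0000
seg 2 [98.3°–133.9°] dwell: s stays 22.0000
seg 3 [133.9°–329.4°] simple-harmonic, h=-16: θ=217.3° here. β=83.4, B=195.5. -16/2·(1 − cos(π·0.4266)) = -6.1715 → s = 15.8285

15.8285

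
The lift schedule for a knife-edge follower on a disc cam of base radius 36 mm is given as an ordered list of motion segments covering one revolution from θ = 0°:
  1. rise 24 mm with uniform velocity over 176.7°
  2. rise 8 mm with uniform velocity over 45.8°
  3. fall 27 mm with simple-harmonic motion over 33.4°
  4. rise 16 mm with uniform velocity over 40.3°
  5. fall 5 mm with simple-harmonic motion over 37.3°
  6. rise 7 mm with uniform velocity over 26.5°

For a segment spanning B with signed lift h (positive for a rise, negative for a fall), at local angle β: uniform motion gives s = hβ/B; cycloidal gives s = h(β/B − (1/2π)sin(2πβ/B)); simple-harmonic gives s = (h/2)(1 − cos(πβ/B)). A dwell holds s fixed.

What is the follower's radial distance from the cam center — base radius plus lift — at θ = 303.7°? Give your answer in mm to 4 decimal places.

seg 1 [0°–176.7°] uniform, h=24: full span → s += 24 → s = 24.0000
seg 2 [176.7°–222.5°] uniform, h=8: full span → s += 8 → s = 32.0000
seg 3 [222.5°–255.9°] simple-harmonic, h=-27: full span → s += -27 → s = 5.0000
seg 4 [255.9°–296.2°] uniform, h=16: full span → s += 16 → s = 21.0000
seg 5 [296.2°–333.5°] simple-harmonic, h=-5: θ=303.7° here. β=7.5, B=37.3. -5/2·(1 − cos(π·0.2011)) = -0.4824 → s = 20.5176
radial distance = base radius + s = 36 + 20.5176 = 56.5176

56.5176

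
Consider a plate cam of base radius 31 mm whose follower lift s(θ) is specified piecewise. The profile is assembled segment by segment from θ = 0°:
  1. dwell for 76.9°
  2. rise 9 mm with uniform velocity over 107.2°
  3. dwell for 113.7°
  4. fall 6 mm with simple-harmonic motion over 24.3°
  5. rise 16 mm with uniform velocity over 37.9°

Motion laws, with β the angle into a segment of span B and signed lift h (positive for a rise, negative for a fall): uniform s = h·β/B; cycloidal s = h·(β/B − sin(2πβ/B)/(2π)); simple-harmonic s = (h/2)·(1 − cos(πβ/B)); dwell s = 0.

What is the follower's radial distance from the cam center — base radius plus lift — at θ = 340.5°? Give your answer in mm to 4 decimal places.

seg 1 [0°–76.9°] dwell: s stays 0.0000
seg 2 [76.9°–184.1°] uniform, h=9: full span → s += 9 → s = 9.0000
seg 3 [184.1°–297.8°] dwell: s stays 9.0000
seg 4 [297.8°–322.1°] simple-harmonic, h=-6: full span → s += -6 → s = 3.0000
seg 5 [322.1°–360°] uniform, h=16: θ=340.5° here. β=18.4, B=37.9. 16·18.4/37.9 = 7.7678 → s = 10.7678
radial distance = base radius + s = 31 + 10.7678 = 41.7678

41.7678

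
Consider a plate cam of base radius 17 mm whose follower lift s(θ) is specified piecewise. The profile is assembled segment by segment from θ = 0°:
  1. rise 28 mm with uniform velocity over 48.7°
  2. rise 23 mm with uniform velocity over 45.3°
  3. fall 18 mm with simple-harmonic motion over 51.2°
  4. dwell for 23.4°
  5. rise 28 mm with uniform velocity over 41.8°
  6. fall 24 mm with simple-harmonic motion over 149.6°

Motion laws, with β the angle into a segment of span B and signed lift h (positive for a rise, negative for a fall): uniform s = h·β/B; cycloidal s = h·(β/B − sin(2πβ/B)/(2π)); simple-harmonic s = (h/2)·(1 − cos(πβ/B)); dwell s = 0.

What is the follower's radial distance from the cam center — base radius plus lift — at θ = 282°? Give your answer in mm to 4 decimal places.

seg 1 [0°–48.7°] uniform, h=28: full span → s += 28 → s = 28.0000
seg 2 [48.7°–94°] uniform, h=23: full span → s += 23 → s = 51.0000
seg 3 [94°–145.2°] simple-harmonic, h=-18: full span → s += -18 → s = 33.0000
seg 4 [145.2°–168.6°] dwell: s stays 33.0000
seg 5 [168.6°–210.4°] uniform, h=28: full span → s += 28 → s = 61.0000
seg 6 [210.4°–360°] simple-harmonic, h=-24: θ=282° here. β=71.6, B=149.6. -24/2·(1 − cos(π·0.4786)) = -11.1942 → s = 49.8058
radial distance = base radius + s = 17 + 49.8058 = 66.8058

66.8058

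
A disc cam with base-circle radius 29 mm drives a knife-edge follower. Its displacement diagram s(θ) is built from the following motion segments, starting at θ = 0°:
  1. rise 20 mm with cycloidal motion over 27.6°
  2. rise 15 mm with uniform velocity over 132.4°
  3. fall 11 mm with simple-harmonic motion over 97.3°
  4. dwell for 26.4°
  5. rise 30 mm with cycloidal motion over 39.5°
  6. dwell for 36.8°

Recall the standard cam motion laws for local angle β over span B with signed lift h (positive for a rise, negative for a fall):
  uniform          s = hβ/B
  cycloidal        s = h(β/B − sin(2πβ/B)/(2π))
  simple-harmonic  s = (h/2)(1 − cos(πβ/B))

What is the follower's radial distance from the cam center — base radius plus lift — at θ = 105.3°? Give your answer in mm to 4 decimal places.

seg 1 [0°–27.6°] cycloidal, h=20: full span → s += 20 → s = 20.0000
seg 2 [27.6°–160°] uniform, h=15: θ=105.3° here. β=77.7, B=132.4. 15·77.7/132.4 = 8.8029 → s = 28.8029
radial distance = base radius + s = 29 + 28.8029 = 57.8029

57.8029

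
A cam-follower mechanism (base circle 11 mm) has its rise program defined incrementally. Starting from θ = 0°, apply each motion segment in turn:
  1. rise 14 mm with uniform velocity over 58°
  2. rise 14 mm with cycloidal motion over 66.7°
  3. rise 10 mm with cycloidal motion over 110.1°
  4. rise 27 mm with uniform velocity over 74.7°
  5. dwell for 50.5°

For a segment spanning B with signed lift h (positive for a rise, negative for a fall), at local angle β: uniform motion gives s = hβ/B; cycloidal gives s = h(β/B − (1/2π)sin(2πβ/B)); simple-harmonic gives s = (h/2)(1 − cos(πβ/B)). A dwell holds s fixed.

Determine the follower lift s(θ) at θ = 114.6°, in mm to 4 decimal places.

seg 1 [0°–58°] uniform, h=14: full span → s += 14 → s = 14.0000
seg 2 [58°–124.7°] cycloidal, h=14: θ=114.6° here. β=56.6, B=66.7. 14·(0.8486 − sin(2π·0.8486)/(2π)) = 13.6943 → s = 27.6943

27.6943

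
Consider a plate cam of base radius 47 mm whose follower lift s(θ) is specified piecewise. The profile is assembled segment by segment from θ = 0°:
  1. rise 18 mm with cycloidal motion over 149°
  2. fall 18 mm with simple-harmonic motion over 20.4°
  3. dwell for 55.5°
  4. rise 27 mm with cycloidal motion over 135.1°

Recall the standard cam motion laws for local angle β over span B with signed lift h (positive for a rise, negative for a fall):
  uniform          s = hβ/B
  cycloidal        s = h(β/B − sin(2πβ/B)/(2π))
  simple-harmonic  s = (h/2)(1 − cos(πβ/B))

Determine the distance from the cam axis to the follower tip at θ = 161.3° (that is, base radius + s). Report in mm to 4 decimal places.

seg 1 [0°–149°] cycloidal, h=18: full span → s += 18 → s = 18.0000
seg 2 [149°–169.4°] simple-harmonic, h=-18: θ=161.3° here. β=12.3, B=20.4. -18/2·(1 − cos(π·0.6029)) = -11.8601 → s = 6.1399
radial distance = base radius + s = 47 + 6.1399 = 53.1399

53.1399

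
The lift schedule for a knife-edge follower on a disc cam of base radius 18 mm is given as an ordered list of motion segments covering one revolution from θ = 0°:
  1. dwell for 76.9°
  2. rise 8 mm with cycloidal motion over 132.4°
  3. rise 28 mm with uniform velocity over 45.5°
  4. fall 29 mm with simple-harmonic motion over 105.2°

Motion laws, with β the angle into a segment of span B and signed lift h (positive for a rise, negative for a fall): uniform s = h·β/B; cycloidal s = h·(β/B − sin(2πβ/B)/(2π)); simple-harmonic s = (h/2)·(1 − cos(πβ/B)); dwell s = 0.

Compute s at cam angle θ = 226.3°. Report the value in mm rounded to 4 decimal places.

seg 1 [0°–76.9°] dwell: s stays 0.0000
seg 2 [76.9°–209.3°] cycloidal, h=8: full span → s += 8 → s = 8.0000
seg 3 [209.3°–254.8°] uniform, h=28: θ=226.3° here. β=17, B=45.5. 28·17/45.5 = 10.4615 → s = 18.4615

18.4615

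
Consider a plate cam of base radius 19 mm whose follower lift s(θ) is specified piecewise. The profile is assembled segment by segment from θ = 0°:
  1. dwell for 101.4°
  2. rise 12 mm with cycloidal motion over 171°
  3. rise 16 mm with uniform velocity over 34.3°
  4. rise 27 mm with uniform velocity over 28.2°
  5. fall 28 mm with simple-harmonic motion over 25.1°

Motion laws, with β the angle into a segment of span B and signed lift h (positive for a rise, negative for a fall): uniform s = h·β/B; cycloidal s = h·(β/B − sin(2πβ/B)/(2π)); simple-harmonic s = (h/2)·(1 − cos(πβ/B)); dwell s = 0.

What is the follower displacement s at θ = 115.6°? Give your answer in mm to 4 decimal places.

seg 1 [0°–101.4°] dwell: s stays 0.0000
seg 2 [101.4°–272.4°] cycloidal, h=12: θ=115.6° here. β=14.2, B=171. 12·(0.0830 − sin(2π·0.0830)/(2π)) = 0.0446 → s = 0.0446

0.0446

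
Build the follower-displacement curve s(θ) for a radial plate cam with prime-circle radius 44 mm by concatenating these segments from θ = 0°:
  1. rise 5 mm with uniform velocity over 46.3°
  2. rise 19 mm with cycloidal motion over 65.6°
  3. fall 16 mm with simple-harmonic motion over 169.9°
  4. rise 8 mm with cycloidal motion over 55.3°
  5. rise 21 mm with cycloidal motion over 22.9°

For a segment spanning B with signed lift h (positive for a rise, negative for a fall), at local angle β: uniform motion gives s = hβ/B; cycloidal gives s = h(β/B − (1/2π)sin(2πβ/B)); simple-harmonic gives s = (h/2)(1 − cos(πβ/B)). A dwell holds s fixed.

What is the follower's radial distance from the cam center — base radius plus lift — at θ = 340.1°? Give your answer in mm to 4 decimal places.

seg 1 [0°–46.3°] uniform, h=5: full span → s += 5 → s = 5.0000
seg 2 [46.3°–111.9°] cycloidal, h=19: full span → s += 19 → s = 24.0000
seg 3 [111.9°–281.8°] simple-harmonic, h=-16: full span → s += -16 → s = 8.0000
seg 4 [281.8°–337.1°] cycloidal, h=8: full span → s += 8 → s = 16.0000
seg 5 [337.1°–360°] cycloidal, h=21: θ=340.1° here. β=3, B=22.9. 21·(0.1310 − sin(2π·0.1310)/(2π)) = 0.3003 → s = 16.3003
radial distance = base radius + s = 44 + 16.3003 = 60.3003

60.3003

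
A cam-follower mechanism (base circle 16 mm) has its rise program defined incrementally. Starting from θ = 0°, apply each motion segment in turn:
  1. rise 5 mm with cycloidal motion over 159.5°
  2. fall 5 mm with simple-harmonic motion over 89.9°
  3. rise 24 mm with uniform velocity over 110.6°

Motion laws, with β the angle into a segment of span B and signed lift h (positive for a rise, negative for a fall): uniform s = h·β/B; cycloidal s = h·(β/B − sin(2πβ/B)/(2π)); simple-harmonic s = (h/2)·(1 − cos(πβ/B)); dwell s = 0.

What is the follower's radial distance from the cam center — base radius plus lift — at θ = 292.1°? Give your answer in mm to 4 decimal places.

seg 1 [0°–159.5°] cycloidal, h=5: full span → s += 5 → s = 5.0000
seg 2 [159.5°–249.4°] simple-harmonic, h=-5: full span → s += -5 → s = 0.0000
seg 3 [249.4°–360°] uniform, h=24: θ=292.1° here. β=42.7, B=110.6. 24·42.7/110.6 = 9.2658 → s = 9.2658
radial distance = base radius + s = 16 + 9.2658 = 25.2658

25.2658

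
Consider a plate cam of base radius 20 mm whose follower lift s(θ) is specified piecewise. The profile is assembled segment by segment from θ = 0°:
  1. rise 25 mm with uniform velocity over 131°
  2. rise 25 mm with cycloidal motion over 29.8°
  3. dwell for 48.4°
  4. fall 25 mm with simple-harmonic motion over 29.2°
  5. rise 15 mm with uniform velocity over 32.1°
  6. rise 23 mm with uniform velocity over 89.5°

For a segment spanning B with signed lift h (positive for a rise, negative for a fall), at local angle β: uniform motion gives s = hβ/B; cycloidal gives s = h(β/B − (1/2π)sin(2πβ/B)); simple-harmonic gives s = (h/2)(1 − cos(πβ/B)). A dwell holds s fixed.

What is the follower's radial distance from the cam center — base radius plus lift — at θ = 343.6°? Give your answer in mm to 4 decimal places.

seg 1 [0°–131°] uniform, h=25: full span → s += 25 → s = 25.0000
seg 2 [131°–160.8°] cycloidal, h=25: full span → s += 25 → s = 50.0000
seg 3 [160.8°–209.2°] dwell: s stays 50.0000
seg 4 [209.2°–238.4°] simple-harmonic, h=-25: full span → s += -25 → s = 25.0000
seg 5 [238.4°–270.5°] uniform, h=15: full span → s += 15 → s = 40.0000
seg 6 [270.5°–360°] uniform, h=23: θ=343.6° here. β=73.1, B=89.5. 23·73.1/89.5 = 18.7855 → s = 58.7855
radial distance = base radius + s = 20 + 58.7855 = 78.7855

78.7855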